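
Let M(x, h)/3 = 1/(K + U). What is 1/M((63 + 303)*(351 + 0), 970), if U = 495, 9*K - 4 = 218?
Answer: 1559/9 ≈ 173.22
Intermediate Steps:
K = 74/3 (K = 4/9 + (1/9)*218 = 4/9 + 218/9 = 74/3 ≈ 24.667)
M(x, h) = 9/1559 (M(x, h) = 3/(74/3 + 495) = 3/(1559/3) = 3*(3/1559) = 9/1559)
1/M((63 + 303)*(351 + 0), 970) = 1/(9/1559) = 1559/9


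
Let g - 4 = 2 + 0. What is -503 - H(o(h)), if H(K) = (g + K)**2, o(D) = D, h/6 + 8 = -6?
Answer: -6587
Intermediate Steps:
h = -84 (h = -48 + 6*(-6) = -48 - 36 = -84)
g = 6 (g = 4 + (2 + 0) = 4 + 2 = 6)
H(K) = (6 + K)**2
-503 - H(o(h)) = -503 - (6 - 84)**2 = -503 - 1*(-78)**2 = -503 - 1*6084 = -503 - 6084 = -6587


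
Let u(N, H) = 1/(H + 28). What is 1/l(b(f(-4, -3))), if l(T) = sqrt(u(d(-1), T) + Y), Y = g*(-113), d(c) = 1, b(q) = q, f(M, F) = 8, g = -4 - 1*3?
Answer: 6*sqrt(28477)/28477 ≈ 0.035555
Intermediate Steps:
g = -7 (g = -4 - 3 = -7)
u(N, H) = 1/(28 + H)
Y = 791 (Y = -7*(-113) = 791)
l(T) = sqrt(791 + 1/(28 + T)) (l(T) = sqrt(1/(28 + T) + 791) = sqrt(791 + 1/(28 + T)))
1/l(b(f(-4, -3))) = 1/(sqrt((22149 + 791*8)/(28 + 8))) = 1/(sqrt((22149 + 6328)/36)) = 1/(sqrt((1/36)*28477)) = 1/(sqrt(28477/36)) = 1/(sqrt(28477)/6) = 6*sqrt(28477)/28477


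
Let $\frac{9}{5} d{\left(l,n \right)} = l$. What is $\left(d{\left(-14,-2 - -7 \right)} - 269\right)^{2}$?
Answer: $\frac{6205081}{81} \approx 76606.0$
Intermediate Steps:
$d{\left(l,n \right)} = \frac{5 l}{9}$
$\left(d{\left(-14,-2 - -7 \right)} - 269\right)^{2} = \left(\frac{5}{9} \left(-14\right) - 269\right)^{2} = \left(- \frac{70}{9} - 269\right)^{2} = \left(- \frac{2491}{9}\right)^{2} = \frac{6205081}{81}$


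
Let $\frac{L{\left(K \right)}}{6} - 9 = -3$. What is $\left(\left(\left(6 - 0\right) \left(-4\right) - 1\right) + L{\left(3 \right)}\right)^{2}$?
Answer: $121$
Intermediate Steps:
$L{\left(K \right)} = 36$ ($L{\left(K \right)} = 54 + 6 \left(-3\right) = 54 - 18 = 36$)
$\left(\left(\left(6 - 0\right) \left(-4\right) - 1\right) + L{\left(3 \right)}\right)^{2} = \left(\left(\left(6 - 0\right) \left(-4\right) - 1\right) + 36\right)^{2} = \left(\left(\left(6 + 0\right) \left(-4\right) - 1\right) + 36\right)^{2} = \left(\left(6 \left(-4\right) - 1\right) + 36\right)^{2} = \left(\left(-24 - 1\right) + 36\right)^{2} = \left(-25 + 36\right)^{2} = 11^{2} = 121$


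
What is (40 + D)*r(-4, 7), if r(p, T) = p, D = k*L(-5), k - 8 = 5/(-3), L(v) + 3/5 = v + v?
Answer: 1628/15 ≈ 108.53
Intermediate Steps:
L(v) = -⅗ + 2*v (L(v) = -⅗ + (v + v) = -⅗ + 2*v)
k = 19/3 (k = 8 + 5/(-3) = 8 + 5*(-⅓) = 8 - 5/3 = 19/3 ≈ 6.3333)
D = -1007/15 (D = 19*(-⅗ + 2*(-5))/3 = 19*(-⅗ - 10)/3 = (19/3)*(-53/5) = -1007/15 ≈ -67.133)
(40 + D)*r(-4, 7) = (40 - 1007/15)*(-4) = -407/15*(-4) = 1628/15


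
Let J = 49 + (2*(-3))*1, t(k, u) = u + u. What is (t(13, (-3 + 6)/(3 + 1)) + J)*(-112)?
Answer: -4984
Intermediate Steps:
t(k, u) = 2*u
J = 43 (J = 49 - 6*1 = 49 - 6 = 43)
(t(13, (-3 + 6)/(3 + 1)) + J)*(-112) = (2*((-3 + 6)/(3 + 1)) + 43)*(-112) = (2*(3/4) + 43)*(-112) = (2*(3*(¼)) + 43)*(-112) = (2*(¾) + 43)*(-112) = (3/2 + 43)*(-112) = (89/2)*(-112) = -4984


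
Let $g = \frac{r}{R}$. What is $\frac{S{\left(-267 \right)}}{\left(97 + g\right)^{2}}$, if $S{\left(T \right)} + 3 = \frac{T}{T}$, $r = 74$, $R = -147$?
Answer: $- \frac{43218}{201214225} \approx -0.00021479$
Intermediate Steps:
$S{\left(T \right)} = -2$ ($S{\left(T \right)} = -3 + \frac{T}{T} = -3 + 1 = -2$)
$g = - \frac{74}{147}$ ($g = \frac{74}{-147} = 74 \left(- \frac{1}{147}\right) = - \frac{74}{147} \approx -0.5034$)
$\frac{S{\left(-267 \right)}}{\left(97 + g\right)^{2}} = - \frac{2}{\left(97 - \frac{74}{147}\right)^{2}} = - \frac{2}{\left(\frac{14185}{147}\right)^{2}} = - \frac{2}{\frac{201214225}{21609}} = \left(-2\right) \frac{21609}{201214225} = - \frac{43218}{201214225}$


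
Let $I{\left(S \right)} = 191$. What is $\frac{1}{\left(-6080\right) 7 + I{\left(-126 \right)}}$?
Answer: $- \frac{1}{42369} \approx -2.3602 \cdot 10^{-5}$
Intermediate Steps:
$\frac{1}{\left(-6080\right) 7 + I{\left(-126 \right)}} = \frac{1}{\left(-6080\right) 7 + 191} = \frac{1}{-42560 + 191} = \frac{1}{-42369} = - \frac{1}{42369}$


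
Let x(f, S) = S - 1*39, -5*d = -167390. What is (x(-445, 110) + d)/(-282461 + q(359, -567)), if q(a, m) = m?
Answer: -33549/283028 ≈ -0.11854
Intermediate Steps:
d = 33478 (d = -⅕*(-167390) = 33478)
x(f, S) = -39 + S (x(f, S) = S - 39 = -39 + S)
(x(-445, 110) + d)/(-282461 + q(359, -567)) = ((-39 + 110) + 33478)/(-282461 - 567) = (71 + 33478)/(-283028) = 33549*(-1/283028) = -33549/283028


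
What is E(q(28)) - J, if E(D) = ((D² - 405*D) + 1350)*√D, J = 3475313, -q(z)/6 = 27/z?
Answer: -3475313 + 6573879*I*√14/2744 ≈ -3.4753e+6 + 8964.0*I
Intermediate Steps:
q(z) = -162/z
E(D) = √D*(1350 + D² - 405*D) (E(D) = (1350 + D² - 405*D)*√D = √D*(1350 + D² - 405*D))
E(q(28)) - J = √(-162/28)*(1350 + (-162/28)² - (-65610)/28) - 1*3475313 = √(-162*1/28)*(1350 + (-162*1/28)² - (-65610)/28) - 3475313 = √(-81/14)*(1350 + (-81/14)² - 405*(-81/14)) - 3475313 = (9*I*√14/14)*(1350 + 6561/196 + 32805/14) - 3475313 = (9*I*√14/14)*(730431/196) - 3475313 = 6573879*I*√14/2744 - 3475313 = -3475313 + 6573879*I*√14/2744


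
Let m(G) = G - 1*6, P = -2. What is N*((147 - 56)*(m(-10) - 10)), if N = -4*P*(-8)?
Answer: 151424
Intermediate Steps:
m(G) = -6 + G (m(G) = G - 6 = -6 + G)
N = -64 (N = -4*(-2)*(-8) = 8*(-8) = -64)
N*((147 - 56)*(m(-10) - 10)) = -64*(147 - 56)*((-6 - 10) - 10) = -5824*(-16 - 10) = -5824*(-26) = -64*(-2366) = 151424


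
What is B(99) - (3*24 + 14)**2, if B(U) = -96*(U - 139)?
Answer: -3556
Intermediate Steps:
B(U) = 13344 - 96*U (B(U) = -96*(-139 + U) = 13344 - 96*U)
B(99) - (3*24 + 14)**2 = (13344 - 96*99) - (3*24 + 14)**2 = (13344 - 9504) - (72 + 14)**2 = 3840 - 1*86**2 = 3840 - 1*7396 = 3840 - 7396 = -3556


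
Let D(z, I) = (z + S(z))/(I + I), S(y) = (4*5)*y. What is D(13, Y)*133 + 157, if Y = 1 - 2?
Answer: -35995/2 ≈ -17998.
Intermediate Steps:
Y = -1
S(y) = 20*y
D(z, I) = 21*z/(2*I) (D(z, I) = (z + 20*z)/(I + I) = (21*z)/((2*I)) = (21*z)*(1/(2*I)) = 21*z/(2*I))
D(13, Y)*133 + 157 = ((21/2)*13/(-1))*133 + 157 = ((21/2)*13*(-1))*133 + 157 = -273/2*133 + 157 = -36309/2 + 157 = -35995/2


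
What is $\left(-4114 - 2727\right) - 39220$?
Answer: $-46061$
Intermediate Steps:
$\left(-4114 - 2727\right) - 39220 = -6841 - 39220 = -46061$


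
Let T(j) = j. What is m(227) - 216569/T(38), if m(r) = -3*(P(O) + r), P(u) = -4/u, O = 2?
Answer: -242219/38 ≈ -6374.2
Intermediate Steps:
m(r) = 6 - 3*r (m(r) = -3*(-4/2 + r) = -3*(-4*½ + r) = -3*(-2 + r) = 6 - 3*r)
m(227) - 216569/T(38) = (6 - 3*227) - 216569/38 = (6 - 681) - 216569*1/38 = -675 - 216569/38 = -242219/38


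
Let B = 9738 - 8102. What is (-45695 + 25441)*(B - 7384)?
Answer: 116419992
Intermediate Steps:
B = 1636
(-45695 + 25441)*(B - 7384) = (-45695 + 25441)*(1636 - 7384) = -20254*(-5748) = 116419992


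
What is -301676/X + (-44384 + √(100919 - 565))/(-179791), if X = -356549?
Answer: 70063700532/64104301259 - √100354/179791 ≈ 1.0912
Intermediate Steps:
-301676/X + (-44384 + √(100919 - 565))/(-179791) = -301676/(-356549) + (-44384 + √(100919 - 565))/(-179791) = -301676*(-1/356549) + (-44384 + √100354)*(-1/179791) = 301676/356549 + (44384/179791 - √100354/179791) = 70063700532/64104301259 - √100354/179791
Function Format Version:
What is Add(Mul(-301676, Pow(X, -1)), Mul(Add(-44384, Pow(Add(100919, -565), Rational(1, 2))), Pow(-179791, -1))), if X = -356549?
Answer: Add(Rational(70063700532, 64104301259), Mul(Rational(-1, 179791), Pow(100354, Rational(1, 2)))) ≈ 1.0912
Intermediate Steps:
Add(Mul(-301676, Pow(X, -1)), Mul(Add(-44384, Pow(Add(100919, -565), Rational(1, 2))), Pow(-179791, -1))) = Add(Mul(-301676, Pow(-356549, -1)), Mul(Add(-44384, Pow(Add(100919, -565), Rational(1, 2))), Pow(-179791, -1))) = Add(Mul(-301676, Rational(-1, 356549)), Mul(Add(-44384, Pow(100354, Rational(1, 2))), Rational(-1, 179791))) = Add(Rational(301676, 356549), Add(Rational(44384, 179791), Mul(Rational(-1, 179791), Pow(100354, Rational(1, 2))))) = Add(Rational(70063700532, 64104301259), Mul(Rational(-1, 179791), Pow(100354, Rational(1, 2))))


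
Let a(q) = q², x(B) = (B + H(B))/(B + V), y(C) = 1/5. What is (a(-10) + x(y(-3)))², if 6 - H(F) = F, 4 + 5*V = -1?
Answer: 34225/4 ≈ 8556.3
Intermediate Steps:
V = -1 (V = -⅘ + (⅕)*(-1) = -⅘ - ⅕ = -1)
y(C) = ⅕ (y(C) = 1*(⅕) = ⅕)
H(F) = 6 - F
x(B) = 6/(-1 + B) (x(B) = (B + (6 - B))/(B - 1) = 6/(-1 + B))
(a(-10) + x(y(-3)))² = ((-10)² + 6/(-1 + ⅕))² = (100 + 6/(-⅘))² = (100 + 6*(-5/4))² = (100 - 15/2)² = (185/2)² = 34225/4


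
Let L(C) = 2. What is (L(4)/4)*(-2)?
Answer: -1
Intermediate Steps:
(L(4)/4)*(-2) = (2/4)*(-2) = (2*(¼))*(-2) = (½)*(-2) = -1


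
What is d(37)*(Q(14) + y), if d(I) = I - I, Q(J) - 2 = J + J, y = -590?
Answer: 0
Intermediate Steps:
Q(J) = 2 + 2*J (Q(J) = 2 + (J + J) = 2 + 2*J)
d(I) = 0
d(37)*(Q(14) + y) = 0*((2 + 2*14) - 590) = 0*((2 + 28) - 590) = 0*(30 - 590) = 0*(-560) = 0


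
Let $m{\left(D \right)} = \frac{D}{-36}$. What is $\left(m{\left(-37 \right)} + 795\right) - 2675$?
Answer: $- \frac{67643}{36} \approx -1879.0$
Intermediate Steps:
$m{\left(D \right)} = - \frac{D}{36}$ ($m{\left(D \right)} = D \left(- \frac{1}{36}\right) = - \frac{D}{36}$)
$\left(m{\left(-37 \right)} + 795\right) - 2675 = \left(\left(- \frac{1}{36}\right) \left(-37\right) + 795\right) - 2675 = \left(\frac{37}{36} + 795\right) - 2675 = \frac{28657}{36} - 2675 = - \frac{67643}{36}$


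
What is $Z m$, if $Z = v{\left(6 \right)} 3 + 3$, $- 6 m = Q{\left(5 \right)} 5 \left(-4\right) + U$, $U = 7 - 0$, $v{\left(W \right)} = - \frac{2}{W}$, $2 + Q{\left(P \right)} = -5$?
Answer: $-49$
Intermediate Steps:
$Q{\left(P \right)} = -7$ ($Q{\left(P \right)} = -2 - 5 = -7$)
$U = 7$ ($U = 7 + 0 = 7$)
$m = - \frac{49}{2}$ ($m = - \frac{- 7 \cdot 5 \left(-4\right) + 7}{6} = - \frac{\left(-7\right) \left(-20\right) + 7}{6} = - \frac{140 + 7}{6} = \left(- \frac{1}{6}\right) 147 = - \frac{49}{2} \approx -24.5$)
$Z = 2$ ($Z = - \frac{2}{6} \cdot 3 + 3 = \left(-2\right) \frac{1}{6} \cdot 3 + 3 = \left(- \frac{1}{3}\right) 3 + 3 = -1 + 3 = 2$)
$Z m = 2 \left(- \frac{49}{2}\right) = -49$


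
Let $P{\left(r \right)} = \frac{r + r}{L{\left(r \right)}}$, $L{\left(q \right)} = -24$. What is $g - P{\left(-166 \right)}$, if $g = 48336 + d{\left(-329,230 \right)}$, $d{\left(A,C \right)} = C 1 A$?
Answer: $- \frac{164087}{6} \approx -27348.0$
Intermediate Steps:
$d{\left(A,C \right)} = A C$ ($d{\left(A,C \right)} = C A = A C$)
$P{\left(r \right)} = - \frac{r}{12}$ ($P{\left(r \right)} = \frac{r + r}{-24} = 2 r \left(- \frac{1}{24}\right) = - \frac{r}{12}$)
$g = -27334$ ($g = 48336 - 75670 = -27334$)
$g - P{\left(-166 \right)} = -27334 - \left(- \frac{1}{12}\right) \left(-166\right) = -27334 - \frac{83}{6} = - \frac{164087}{6}$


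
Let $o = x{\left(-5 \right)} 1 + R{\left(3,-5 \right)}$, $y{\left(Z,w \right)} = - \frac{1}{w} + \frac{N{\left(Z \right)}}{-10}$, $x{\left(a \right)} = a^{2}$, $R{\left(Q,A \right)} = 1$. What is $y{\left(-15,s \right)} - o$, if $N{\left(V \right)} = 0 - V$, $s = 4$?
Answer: $- \frac{111}{4} \approx -27.75$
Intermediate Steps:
$N{\left(V \right)} = - V$
$y{\left(Z,w \right)} = - \frac{1}{w} + \frac{Z}{10}$ ($y{\left(Z,w \right)} = - \frac{1}{w} + \frac{\left(-1\right) Z}{-10} = - \frac{1}{w} + - Z \left(- \frac{1}{10}\right) = - \frac{1}{w} + \frac{Z}{10}$)
$o = 26$ ($o = \left(-5\right)^{2} \cdot 1 + 1 = 25 \cdot 1 + 1 = 25 + 1 = 26$)
$y{\left(-15,s \right)} - o = \left(- \frac{1}{4} + \frac{1}{10} \left(-15\right)\right) - 26 = \left(\left(-1\right) \frac{1}{4} - \frac{3}{2}\right) - 26 = \left(- \frac{1}{4} - \frac{3}{2}\right) - 26 = - \frac{7}{4} - 26 = - \frac{111}{4}$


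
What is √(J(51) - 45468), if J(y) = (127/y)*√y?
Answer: √(-118262268 + 6477*√51)/51 ≈ 213.19*I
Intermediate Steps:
J(y) = 127/√y
√(J(51) - 45468) = √(127/√51 - 45468) = √(127*(√51/51) - 45468) = √(127*√51/51 - 45468) = √(-45468 + 127*√51/51)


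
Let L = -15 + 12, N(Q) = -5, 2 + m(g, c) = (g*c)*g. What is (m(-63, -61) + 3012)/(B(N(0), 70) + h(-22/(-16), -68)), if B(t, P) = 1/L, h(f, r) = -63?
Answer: 717297/190 ≈ 3775.2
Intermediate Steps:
m(g, c) = -2 + c*g**2 (m(g, c) = -2 + (g*c)*g = -2 + (c*g)*g = -2 + c*g**2)
L = -3
B(t, P) = -1/3 (B(t, P) = 1/(-3) = -1/3)
(m(-63, -61) + 3012)/(B(N(0), 70) + h(-22/(-16), -68)) = ((-2 - 61*(-63)**2) + 3012)/(-1/3 - 63) = ((-2 - 61*3969) + 3012)/(-190/3) = ((-2 - 242109) + 3012)*(-3/190) = (-242111 + 3012)*(-3/190) = -239099*(-3/190) = 717297/190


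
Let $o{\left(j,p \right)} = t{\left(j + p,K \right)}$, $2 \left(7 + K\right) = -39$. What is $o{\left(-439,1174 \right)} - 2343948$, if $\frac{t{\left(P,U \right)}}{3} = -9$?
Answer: $-2343975$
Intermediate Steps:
$K = - \frac{53}{2}$ ($K = -7 + \frac{1}{2} \left(-39\right) = -7 - \frac{39}{2} = - \frac{53}{2} \approx -26.5$)
$t{\left(P,U \right)} = -27$ ($t{\left(P,U \right)} = 3 \left(-9\right) = -27$)
$o{\left(j,p \right)} = -27$
$o{\left(-439,1174 \right)} - 2343948 = -27 - 2343948 = -2343975$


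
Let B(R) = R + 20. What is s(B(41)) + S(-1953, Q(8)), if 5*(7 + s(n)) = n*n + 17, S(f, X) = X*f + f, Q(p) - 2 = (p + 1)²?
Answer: -816557/5 ≈ -1.6331e+5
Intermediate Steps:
B(R) = 20 + R
Q(p) = 2 + (1 + p)² (Q(p) = 2 + (p + 1)² = 2 + (1 + p)²)
S(f, X) = f + X*f
s(n) = -18/5 + n²/5 (s(n) = -7 + (n*n + 17)/5 = -7 + (n² + 17)/5 = -7 + (17 + n²)/5 = -7 + (17/5 + n²/5) = -18/5 + n²/5)
s(B(41)) + S(-1953, Q(8)) = (-18/5 + (20 + 41)²/5) - 1953*(1 + (2 + (1 + 8)²)) = (-18/5 + (⅕)*61²) - 1953*(1 + (2 + 9²)) = (-18/5 + (⅕)*3721) - 1953*(1 + (2 + 81)) = (-18/5 + 3721/5) - 1953*(1 + 83) = 3703/5 - 1953*84 = 3703/5 - 164052 = -816557/5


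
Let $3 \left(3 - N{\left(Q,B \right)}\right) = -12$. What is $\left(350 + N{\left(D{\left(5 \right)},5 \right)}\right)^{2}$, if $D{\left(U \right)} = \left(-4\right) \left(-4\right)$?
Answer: $127449$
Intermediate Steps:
$D{\left(U \right)} = 16$
$N{\left(Q,B \right)} = 7$ ($N{\left(Q,B \right)} = 3 - -4 = 3 + 4 = 7$)
$\left(350 + N{\left(D{\left(5 \right)},5 \right)}\right)^{2} = \left(350 + 7\right)^{2} = 357^{2} = 127449$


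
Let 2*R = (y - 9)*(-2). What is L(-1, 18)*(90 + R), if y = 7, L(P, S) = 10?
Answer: 920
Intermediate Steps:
R = 2 (R = ((7 - 9)*(-2))/2 = (-2*(-2))/2 = (½)*4 = 2)
L(-1, 18)*(90 + R) = 10*(90 + 2) = 10*92 = 920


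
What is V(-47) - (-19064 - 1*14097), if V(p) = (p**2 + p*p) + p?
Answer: 37532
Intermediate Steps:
V(p) = p + 2*p**2 (V(p) = (p**2 + p**2) + p = 2*p**2 + p = p + 2*p**2)
V(-47) - (-19064 - 1*14097) = -47*(1 + 2*(-47)) - (-19064 - 1*14097) = -47*(1 - 94) - (-19064 - 14097) = -47*(-93) - 1*(-33161) = 4371 + 33161 = 37532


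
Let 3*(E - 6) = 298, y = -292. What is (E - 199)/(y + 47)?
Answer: 281/735 ≈ 0.38231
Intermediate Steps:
E = 316/3 (E = 6 + (⅓)*298 = 6 + 298/3 = 316/3 ≈ 105.33)
(E - 199)/(y + 47) = (316/3 - 199)/(-292 + 47) = -281/3/(-245) = -281/3*(-1/245) = 281/735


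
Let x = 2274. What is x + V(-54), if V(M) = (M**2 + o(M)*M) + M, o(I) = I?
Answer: 8052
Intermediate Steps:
V(M) = M + 2*M**2 (V(M) = (M**2 + M*M) + M = (M**2 + M**2) + M = 2*M**2 + M = M + 2*M**2)
x + V(-54) = 2274 - 54*(1 + 2*(-54)) = 2274 - 54*(1 - 108) = 2274 - 54*(-107) = 2274 + 5778 = 8052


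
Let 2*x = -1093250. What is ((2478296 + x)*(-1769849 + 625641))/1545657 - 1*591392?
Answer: -3124322596112/1545657 ≈ -2.0214e+6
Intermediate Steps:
x = -546625 (x = (½)*(-1093250) = -546625)
((2478296 + x)*(-1769849 + 625641))/1545657 - 1*591392 = ((2478296 - 546625)*(-1769849 + 625641))/1545657 - 1*591392 = (1931671*(-1144208))*(1/1545657) - 591392 = -2210233411568*1/1545657 - 591392 = -2210233411568/1545657 - 591392 = -3124322596112/1545657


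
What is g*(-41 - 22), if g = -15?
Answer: 945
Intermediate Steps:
g*(-41 - 22) = -15*(-41 - 22) = -15*(-63) = 945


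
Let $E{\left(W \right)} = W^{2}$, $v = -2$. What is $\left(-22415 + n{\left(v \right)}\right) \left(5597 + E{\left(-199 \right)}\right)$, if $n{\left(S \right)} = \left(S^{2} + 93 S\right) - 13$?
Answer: $-1021926780$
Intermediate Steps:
$n{\left(S \right)} = -13 + S^{2} + 93 S$
$\left(-22415 + n{\left(v \right)}\right) \left(5597 + E{\left(-199 \right)}\right) = \left(-22415 + \left(-13 + \left(-2\right)^{2} + 93 \left(-2\right)\right)\right) \left(5597 + \left(-199\right)^{2}\right) = \left(-22415 - 195\right) \left(5597 + 39601\right) = \left(-22415 - 195\right) 45198 = \left(-22610\right) 45198 = -1021926780$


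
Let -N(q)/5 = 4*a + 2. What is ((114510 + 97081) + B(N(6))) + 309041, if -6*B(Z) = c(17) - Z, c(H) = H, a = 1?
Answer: 3123745/6 ≈ 5.2062e+5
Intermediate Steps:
N(q) = -30 (N(q) = -5*(4*1 + 2) = -5*(4 + 2) = -5*6 = -30)
B(Z) = -17/6 + Z/6 (B(Z) = -(17 - Z)/6 = -17/6 + Z/6)
((114510 + 97081) + B(N(6))) + 309041 = ((114510 + 97081) + (-17/6 + (⅙)*(-30))) + 309041 = (211591 + (-17/6 - 5)) + 309041 = (211591 - 47/6) + 309041 = 1269499/6 + 309041 = 3123745/6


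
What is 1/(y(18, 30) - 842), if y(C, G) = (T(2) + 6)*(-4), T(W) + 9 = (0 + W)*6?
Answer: -1/878 ≈ -0.0011390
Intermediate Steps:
T(W) = -9 + 6*W (T(W) = -9 + (0 + W)*6 = -9 + W*6 = -9 + 6*W)
y(C, G) = -36 (y(C, G) = ((-9 + 6*2) + 6)*(-4) = ((-9 + 12) + 6)*(-4) = (3 + 6)*(-4) = 9*(-4) = -36)
1/(y(18, 30) - 842) = 1/(-36 - 842) = 1/(-878) = -1/878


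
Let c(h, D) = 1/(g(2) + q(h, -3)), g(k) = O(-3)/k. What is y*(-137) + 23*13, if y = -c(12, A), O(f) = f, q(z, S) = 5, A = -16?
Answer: 2367/7 ≈ 338.14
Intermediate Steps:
g(k) = -3/k
c(h, D) = 2/7 (c(h, D) = 1/(-3/2 + 5) = 1/(7/2) = 2/7)
y = -2/7 (y = -1*2/7 = -2/7 ≈ -0.28571)
y*(-137) + 23*13 = -2/7*(-137) + 23*13 = 274/7 + 299 = 2367/7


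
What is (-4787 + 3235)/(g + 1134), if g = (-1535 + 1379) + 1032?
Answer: -776/1005 ≈ -0.77214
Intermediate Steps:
g = 876 (g = -156 + 1032 = 876)
(-4787 + 3235)/(g + 1134) = (-4787 + 3235)/(876 + 1134) = -1552/2010 = -1552*1/2010 = -776/1005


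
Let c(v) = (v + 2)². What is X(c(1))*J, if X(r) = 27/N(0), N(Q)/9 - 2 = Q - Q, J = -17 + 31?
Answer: 21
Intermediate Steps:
c(v) = (2 + v)²
J = 14
N(Q) = 18 (N(Q) = 18 + 9*(Q - Q) = 18 + 9*0 = 18 + 0 = 18)
X(r) = 3/2 (X(r) = 27/18 = 27*(1/18) = 3/2)
X(c(1))*J = (3/2)*14 = 21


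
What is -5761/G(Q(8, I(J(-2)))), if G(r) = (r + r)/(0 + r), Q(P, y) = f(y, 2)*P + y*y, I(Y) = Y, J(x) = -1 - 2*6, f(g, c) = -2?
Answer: -5761/2 ≈ -2880.5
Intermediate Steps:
J(x) = -13 (J(x) = -1 - 12 = -13)
Q(P, y) = y² - 2*P (Q(P, y) = -2*P + y*y = -2*P + y² = y² - 2*P)
G(r) = 2 (G(r) = (2*r)/r = 2)
-5761/G(Q(8, I(J(-2)))) = -5761/2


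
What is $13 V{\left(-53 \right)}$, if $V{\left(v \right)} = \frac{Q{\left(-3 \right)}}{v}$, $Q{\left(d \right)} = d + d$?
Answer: $\frac{78}{53} \approx 1.4717$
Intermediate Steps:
$Q{\left(d \right)} = 2 d$
$V{\left(v \right)} = - \frac{6}{v}$ ($V{\left(v \right)} = \frac{2 \left(-3\right)}{v} = - \frac{6}{v}$)
$13 V{\left(-53 \right)} = 13 \left(- \frac{6}{-53}\right) = 13 \left(\left(-6\right) \left(- \frac{1}{53}\right)\right) = 13 \cdot \frac{6}{53} = \frac{78}{53}$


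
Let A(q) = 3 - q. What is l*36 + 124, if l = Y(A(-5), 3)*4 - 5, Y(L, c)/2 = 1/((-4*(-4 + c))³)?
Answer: -103/2 ≈ -51.500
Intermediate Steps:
Y(L, c) = 2/(16 - 4*c)³ (Y(L, c) = 2/((-4*(-4 + c))³) = 2/((16 - 4*c)³) = 2/(16 - 4*c)³)
l = -39/8 (l = -1/(32*(-4 + 3)³)*4 - 5 = -1/32/(-1)³*4 - 5 = -1/32*(-1)*4 - 5 = (1/32)*4 - 5 = ⅛ - 5 = -39/8 ≈ -4.8750)
l*36 + 124 = -39/8*36 + 124 = -351/2 + 124 = -103/2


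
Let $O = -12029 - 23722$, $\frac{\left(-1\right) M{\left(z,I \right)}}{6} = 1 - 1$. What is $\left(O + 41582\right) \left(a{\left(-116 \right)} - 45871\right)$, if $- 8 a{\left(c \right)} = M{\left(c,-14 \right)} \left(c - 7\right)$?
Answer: $-267473801$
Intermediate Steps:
$M{\left(z,I \right)} = 0$ ($M{\left(z,I \right)} = - 6 \left(1 - 1\right) = \left(-6\right) 0 = 0$)
$O = -35751$ ($O = -12029 - 23722 = -35751$)
$a{\left(c \right)} = 0$ ($a{\left(c \right)} = - \frac{0 \left(c - 7\right)}{8} = - \frac{0 \left(-7 + c\right)}{8} = \left(- \frac{1}{8}\right) 0 = 0$)
$\left(O + 41582\right) \left(a{\left(-116 \right)} - 45871\right) = \left(-35751 + 41582\right) \left(0 - 45871\right) = 5831 \left(-45871\right) = -267473801$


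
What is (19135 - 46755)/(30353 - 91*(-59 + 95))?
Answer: -27620/27077 ≈ -1.0201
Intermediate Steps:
(19135 - 46755)/(30353 - 91*(-59 + 95)) = -27620/(30353 - 91*36) = -27620/(30353 - 3276) = -27620/27077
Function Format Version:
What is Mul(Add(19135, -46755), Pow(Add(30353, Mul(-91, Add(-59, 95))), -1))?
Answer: Rational(-27620, 27077) ≈ -1.0201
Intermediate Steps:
Mul(Add(19135, -46755), Pow(Add(30353, Mul(-91, Add(-59, 95))), -1)) = Mul(-27620, Pow(Add(30353, Mul(-91, 36)), -1)) = Mul(-27620, Pow(Add(30353, -3276), -1)) = Mul(-27620, Pow(27077, -1)) = Mul(-27620, Rational(1, 27077)) = Rational(-27620, 27077)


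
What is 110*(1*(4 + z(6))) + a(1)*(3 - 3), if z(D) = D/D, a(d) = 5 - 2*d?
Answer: 550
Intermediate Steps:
z(D) = 1
110*(1*(4 + z(6))) + a(1)*(3 - 3) = 110*(1*(4 + 1)) + (5 - 2*1)*(3 - 3) = 110*(1*5) + (5 - 2)*0 = 110*5 + 3*0 = 550 + 0 = 550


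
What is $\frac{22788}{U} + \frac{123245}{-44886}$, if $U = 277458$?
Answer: $- \frac{5528741507}{2075663298} \approx -2.6636$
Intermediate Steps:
$\frac{22788}{U} + \frac{123245}{-44886} = \frac{22788}{277458} + \frac{123245}{-44886} = 22788 \cdot \frac{1}{277458} + 123245 \left(- \frac{1}{44886}\right) = \frac{3798}{46243} - \frac{123245}{44886} = - \frac{5528741507}{2075663298}$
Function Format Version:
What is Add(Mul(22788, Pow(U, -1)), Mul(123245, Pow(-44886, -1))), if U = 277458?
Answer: Rational(-5528741507, 2075663298) ≈ -2.6636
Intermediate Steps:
Add(Mul(22788, Pow(U, -1)), Mul(123245, Pow(-44886, -1))) = Add(Mul(22788, Pow(277458, -1)), Mul(123245, Pow(-44886, -1))) = Add(Mul(22788, Rational(1, 277458)), Mul(123245, Rational(-1, 44886))) = Add(Rational(3798, 46243), Rational(-123245, 44886)) = Rational(-5528741507, 2075663298)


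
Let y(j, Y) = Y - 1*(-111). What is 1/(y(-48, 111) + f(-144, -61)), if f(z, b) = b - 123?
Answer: 1/38 ≈ 0.026316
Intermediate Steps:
y(j, Y) = 111 + Y (y(j, Y) = Y + 111 = 111 + Y)
f(z, b) = -123 + b
1/(y(-48, 111) + f(-144, -61)) = 1/((111 + 111) + (-123 - 61)) = 1/(222 - 184) = 1/38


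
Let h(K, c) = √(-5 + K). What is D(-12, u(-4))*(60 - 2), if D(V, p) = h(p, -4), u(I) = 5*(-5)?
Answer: 58*I*√30 ≈ 317.68*I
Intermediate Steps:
u(I) = -25
D(V, p) = √(-5 + p)
D(-12, u(-4))*(60 - 2) = √(-5 - 25)*(60 - 2) = √(-30)*58 = (I*√30)*58 = 58*I*√30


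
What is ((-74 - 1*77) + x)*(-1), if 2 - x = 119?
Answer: 268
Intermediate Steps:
x = -117 (x = 2 - 1*119 = 2 - 119 = -117)
((-74 - 1*77) + x)*(-1) = ((-74 - 1*77) - 117)*(-1) = ((-74 - 77) - 117)*(-1) = (-151 - 117)*(-1) = -268*(-1) = 268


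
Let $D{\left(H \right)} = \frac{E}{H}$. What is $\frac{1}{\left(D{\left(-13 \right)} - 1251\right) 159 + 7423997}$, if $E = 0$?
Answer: $\frac{1}{7225088} \approx 1.3841 \cdot 10^{-7}$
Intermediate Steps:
$D{\left(H \right)} = 0$ ($D{\left(H \right)} = \frac{0}{H} = 0$)
$\frac{1}{\left(D{\left(-13 \right)} - 1251\right) 159 + 7423997} = \frac{1}{\left(0 - 1251\right) 159 + 7423997} = \frac{1}{\left(-1251\right) 159 + 7423997} = \frac{1}{-198909 + 7423997} = \frac{1}{7225088}$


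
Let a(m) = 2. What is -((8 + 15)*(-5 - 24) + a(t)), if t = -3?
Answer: 665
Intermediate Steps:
-((8 + 15)*(-5 - 24) + a(t)) = -((8 + 15)*(-5 - 24) + 2) = -(23*(-29) + 2) = -(-667 + 2) = -1*(-665) = 665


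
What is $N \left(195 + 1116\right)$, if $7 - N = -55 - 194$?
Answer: $335616$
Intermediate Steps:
$N = 256$ ($N = 7 - \left(-55 - 194\right) = 7 - -249 = 7 + 249 = 256$)
$N \left(195 + 1116\right) = 256 \left(195 + 1116\right) = 256 \cdot 1311 = 335616$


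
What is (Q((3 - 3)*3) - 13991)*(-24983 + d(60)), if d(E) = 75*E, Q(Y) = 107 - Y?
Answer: 284385972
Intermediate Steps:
(Q((3 - 3)*3) - 13991)*(-24983 + d(60)) = ((107 - (3 - 3)*3) - 13991)*(-24983 + 75*60) = ((107 - 0*3) - 13991)*(-24983 + 4500) = ((107 - 1*0) - 13991)*(-20483) = ((107 + 0) - 13991)*(-20483) = (107 - 13991)*(-20483) = -13884*(-20483) = 284385972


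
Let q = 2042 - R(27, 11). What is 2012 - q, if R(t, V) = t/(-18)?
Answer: -63/2 ≈ -31.500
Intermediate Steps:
R(t, V) = -t/18 (R(t, V) = t*(-1/18) = -t/18)
q = 4087/2 (q = 2042 - (-1)*27/18 = 2042 - 1*(-3/2) = 2042 + 3/2 = 4087/2 ≈ 2043.5)
2012 - q = 2012 - 1*4087/2 = 2012 - 4087/2 = -63/2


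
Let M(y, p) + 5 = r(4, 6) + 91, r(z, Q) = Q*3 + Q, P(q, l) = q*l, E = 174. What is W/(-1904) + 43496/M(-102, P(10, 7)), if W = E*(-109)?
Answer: 21225661/52360 ≈ 405.38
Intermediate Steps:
P(q, l) = l*q
r(z, Q) = 4*Q (r(z, Q) = 3*Q + Q = 4*Q)
M(y, p) = 110 (M(y, p) = -5 + (4*6 + 91) = -5 + (24 + 91) = -5 + 115 = 110)
W = -18966 (W = 174*(-109) = -18966)
W/(-1904) + 43496/M(-102, P(10, 7)) = -18966/(-1904) + 43496/110 = -18966*(-1/1904) + 43496*(1/110) = 9483/952 + 21748/55 = 21225661/52360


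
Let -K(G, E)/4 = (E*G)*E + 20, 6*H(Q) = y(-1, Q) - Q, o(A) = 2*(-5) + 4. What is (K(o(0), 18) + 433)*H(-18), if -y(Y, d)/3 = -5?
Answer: 89419/2 ≈ 44710.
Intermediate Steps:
y(Y, d) = 15 (y(Y, d) = -3*(-5) = 15)
o(A) = -6 (o(A) = -10 + 4 = -6)
H(Q) = 5/2 - Q/6 (H(Q) = (15 - Q)/6 = 5/2 - Q/6)
K(G, E) = -80 - 4*G*E² (K(G, E) = -4*((E*G)*E + 20) = -4*(G*E² + 20) = -4*(20 + G*E²) = -80 - 4*G*E²)
(K(o(0), 18) + 433)*H(-18) = ((-80 - 4*(-6)*18²) + 433)*(5/2 - ⅙*(-18)) = ((-80 - 4*(-6)*324) + 433)*(5/2 + 3) = ((-80 + 7776) + 433)*(11/2) = (7696 + 433)*(11/2) = 8129*(11/2) = 89419/2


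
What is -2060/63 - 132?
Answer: -10376/63 ≈ -164.70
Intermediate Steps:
-2060/63 - 132 = -10376/63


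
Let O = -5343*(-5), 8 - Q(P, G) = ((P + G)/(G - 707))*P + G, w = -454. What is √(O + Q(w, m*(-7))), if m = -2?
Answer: √11905789/21 ≈ 164.31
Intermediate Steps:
Q(P, G) = 8 - G - P*(G + P)/(-707 + G) (Q(P, G) = 8 - (((P + G)/(G - 707))*P + G) = 8 - (((G + P)/(-707 + G))*P + G) = 8 - (P*(G + P)/(-707 + G) + G) = 8 - (G + P*(G + P)/(-707 + G)) = 8 + (-G - P*(G + P)/(-707 + G)) = 8 - G - P*(G + P)/(-707 + G))
O = 26715
√(O + Q(w, m*(-7))) = √(26715 + (-5656 - (-2*(-7))² - 1*(-454)² + 715*(-2*(-7)) - 1*(-2*(-7))*(-454))/(-707 - 2*(-7))) = √(26715 + (-5656 - 1*14² - 1*206116 + 715*14 - 1*14*(-454))/(-707 + 14)) = √(26715 + (-5656 - 1*196 - 206116 + 10010 + 6356)/(-693)) = √(26715 - (-5656 - 196 - 206116 + 10010 + 6356)/693) = √(26715 - 1/693*(-195602)) = √(26715 + 17782/63) = √(1700827/63) = √11905789/21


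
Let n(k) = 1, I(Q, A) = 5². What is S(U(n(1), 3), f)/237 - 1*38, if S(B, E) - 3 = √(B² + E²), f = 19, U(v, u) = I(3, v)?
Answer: -3001/79 + √986/237 ≈ -37.855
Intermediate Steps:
I(Q, A) = 25
U(v, u) = 25
S(B, E) = 3 + √(B² + E²)
S(U(n(1), 3), f)/237 - 1*38 = (3 + √(25² + 19²))/237 - 1*38 = (3 + √(625 + 361))*(1/237) - 38 = (3 + √986)*(1/237) - 38 = (1/79 + √986/237) - 38 = -3001/79 + √986/237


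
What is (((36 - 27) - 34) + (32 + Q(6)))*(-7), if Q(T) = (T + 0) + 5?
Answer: -126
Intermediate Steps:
Q(T) = 5 + T (Q(T) = T + 5 = 5 + T)
(((36 - 27) - 34) + (32 + Q(6)))*(-7) = (((36 - 27) - 34) + (32 + (5 + 6)))*(-7) = ((9 - 34) + (32 + 11))*(-7) = (-25 + 43)*(-7) = 18*(-7) = -126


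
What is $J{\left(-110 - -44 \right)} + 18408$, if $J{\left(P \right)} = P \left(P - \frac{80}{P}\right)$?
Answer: $22684$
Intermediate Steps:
$J{\left(P \right)} = P \left(P - \frac{80}{P}\right)$
$J{\left(-110 - -44 \right)} + 18408 = \left(-80 + \left(-110 - -44\right)^{2}\right) + 18408 = \left(-80 + \left(-110 + 44\right)^{2}\right) + 18408 = \left(-80 + \left(-66\right)^{2}\right) + 18408 = \left(-80 + 4356\right) + 18408 = 4276 + 18408 = 22684$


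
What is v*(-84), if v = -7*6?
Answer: 3528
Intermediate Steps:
v = -42
v*(-84) = -42*(-84) = 3528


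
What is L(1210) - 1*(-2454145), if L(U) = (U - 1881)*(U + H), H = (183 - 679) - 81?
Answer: 2029402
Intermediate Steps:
H = -577 (H = -496 - 81 = -577)
L(U) = (-1881 + U)*(-577 + U) (L(U) = (U - 1881)*(U - 577) = (-1881 + U)*(-577 + U))
L(1210) - 1*(-2454145) = (1085337 + 1210**2 - 2458*1210) - 1*(-2454145) = (1085337 + 1464100 - 2974180) + 2454145 = -424743 + 2454145 = 2029402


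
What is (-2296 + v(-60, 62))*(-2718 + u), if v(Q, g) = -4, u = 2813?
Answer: -218500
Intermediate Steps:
(-2296 + v(-60, 62))*(-2718 + u) = (-2296 - 4)*(-2718 + 2813) = -2300*95 = -218500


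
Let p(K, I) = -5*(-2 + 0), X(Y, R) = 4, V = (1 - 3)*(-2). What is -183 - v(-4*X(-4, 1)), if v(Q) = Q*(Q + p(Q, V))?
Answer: -279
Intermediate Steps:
V = 4 (V = -2*(-2) = 4)
p(K, I) = 10 (p(K, I) = -5*(-2) = 10)
v(Q) = Q*(10 + Q) (v(Q) = Q*(Q + 10) = Q*(10 + Q))
-183 - v(-4*X(-4, 1)) = -183 - (-4*4)*(10 - 4*4) = -183 - (-16)*(10 - 16) = -183 - (-16)*(-6) = -183 - 1*96 = -183 - 96 = -279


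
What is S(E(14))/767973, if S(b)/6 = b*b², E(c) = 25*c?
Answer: 85750000/255991 ≈ 334.97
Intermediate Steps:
S(b) = 6*b³ (S(b) = 6*(b*b²) = 6*b³)
S(E(14))/767973 = (6*(25*14)³)/767973 = (6*350³)*(1/767973) = (6*42875000)*(1/767973) = 257250000*(1/767973) = 85750000/255991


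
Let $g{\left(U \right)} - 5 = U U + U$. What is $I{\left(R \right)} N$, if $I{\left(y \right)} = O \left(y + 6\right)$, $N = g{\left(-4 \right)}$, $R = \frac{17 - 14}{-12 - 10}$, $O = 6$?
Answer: $\frac{6579}{11} \approx 598.09$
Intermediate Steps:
$g{\left(U \right)} = 5 + U + U^{2}$ ($g{\left(U \right)} = 5 + \left(U U + U\right) = 5 + \left(U^{2} + U\right) = 5 + \left(U + U^{2}\right) = 5 + U + U^{2}$)
$R = - \frac{3}{22}$ ($R = \frac{3}{-22} = 3 \left(- \frac{1}{22}\right) = - \frac{3}{22} \approx -0.13636$)
$N = 17$ ($N = 5 - 4 + \left(-4\right)^{2} = 5 - 4 + 16 = 17$)
$I{\left(y \right)} = 36 + 6 y$ ($I{\left(y \right)} = 6 \left(y + 6\right) = 6 \left(6 + y\right) = 36 + 6 y$)
$I{\left(R \right)} N = \left(36 + 6 \left(- \frac{3}{22}\right)\right) 17 = \left(36 - \frac{9}{11}\right) 17 = \frac{387}{11} \cdot 17 = \frac{6579}{11}$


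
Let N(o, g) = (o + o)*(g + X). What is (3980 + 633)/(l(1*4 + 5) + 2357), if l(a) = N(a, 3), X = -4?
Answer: 4613/2339 ≈ 1.9722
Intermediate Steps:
N(o, g) = 2*o*(-4 + g) (N(o, g) = (o + o)*(g - 4) = (2*o)*(-4 + g) = 2*o*(-4 + g))
l(a) = -2*a (l(a) = 2*a*(-4 + 3) = 2*a*(-1) = -2*a)
(3980 + 633)/(l(1*4 + 5) + 2357) = (3980 + 633)/(-2*(1*4 + 5) + 2357) = 4613/(-2*(4 + 5) + 2357) = 4613/(-2*9 + 2357) = 4613/(-18 + 2357) = 4613/2339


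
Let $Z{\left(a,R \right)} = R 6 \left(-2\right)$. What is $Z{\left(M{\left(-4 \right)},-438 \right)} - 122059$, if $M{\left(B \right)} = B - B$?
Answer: $-116803$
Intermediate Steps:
$M{\left(B \right)} = 0$
$Z{\left(a,R \right)} = - 12 R$ ($Z{\left(a,R \right)} = 6 R \left(-2\right) = - 12 R$)
$Z{\left(M{\left(-4 \right)},-438 \right)} - 122059 = \left(-12\right) \left(-438\right) - 122059 = 5256 - 122059 = -116803$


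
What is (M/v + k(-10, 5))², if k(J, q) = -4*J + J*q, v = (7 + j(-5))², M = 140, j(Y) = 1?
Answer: 15625/256 ≈ 61.035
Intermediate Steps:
v = 64 (v = (7 + 1)² = 8² = 64)
(M/v + k(-10, 5))² = (140/64 - 10*(-4 + 5))² = (140*(1/64) - 10*1)² = (35/16 - 10)² = (-125/16)² = 15625/256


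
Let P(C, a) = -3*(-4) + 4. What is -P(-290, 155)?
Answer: -16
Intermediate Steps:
P(C, a) = 16 (P(C, a) = 12 + 4 = 16)
-P(-290, 155) = -1*16 = -16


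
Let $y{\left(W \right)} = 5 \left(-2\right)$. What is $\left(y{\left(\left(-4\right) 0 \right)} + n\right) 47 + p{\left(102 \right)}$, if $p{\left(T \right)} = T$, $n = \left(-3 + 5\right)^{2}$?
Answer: $-180$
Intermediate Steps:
$y{\left(W \right)} = -10$
$n = 4$ ($n = 2^{2} = 4$)
$\left(y{\left(\left(-4\right) 0 \right)} + n\right) 47 + p{\left(102 \right)} = \left(-10 + 4\right) 47 + 102 = \left(-6\right) 47 + 102 = -282 + 102 = -180$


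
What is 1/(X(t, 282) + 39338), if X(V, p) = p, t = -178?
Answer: 1/39620 ≈ 2.5240e-5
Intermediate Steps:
1/(X(t, 282) + 39338) = 1/(282 + 39338) = 1/39620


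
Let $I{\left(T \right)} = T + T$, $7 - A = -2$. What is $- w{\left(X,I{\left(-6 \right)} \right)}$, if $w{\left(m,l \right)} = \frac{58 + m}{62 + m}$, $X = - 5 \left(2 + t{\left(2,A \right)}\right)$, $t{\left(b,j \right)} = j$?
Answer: $- \frac{3}{7} \approx -0.42857$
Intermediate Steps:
$A = 9$ ($A = 7 - -2 = 7 + 2 = 9$)
$I{\left(T \right)} = 2 T$
$X = -55$ ($X = - 5 \left(2 + 9\right) = \left(-5\right) 11 = -55$)
$w{\left(m,l \right)} = \frac{58 + m}{62 + m}$
$- w{\left(X,I{\left(-6 \right)} \right)} = - \frac{58 - 55}{62 - 55} = - \frac{3}{7}$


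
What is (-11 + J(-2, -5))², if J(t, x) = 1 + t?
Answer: 144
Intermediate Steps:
(-11 + J(-2, -5))² = (-11 + (1 - 2))² = (-11 - 1)² = (-12)² = 144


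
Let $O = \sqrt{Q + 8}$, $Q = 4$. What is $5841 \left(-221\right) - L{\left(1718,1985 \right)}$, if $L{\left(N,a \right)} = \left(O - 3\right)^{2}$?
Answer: $-1290882 + 12 \sqrt{3} \approx -1.2909 \cdot 10^{6}$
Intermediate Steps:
$O = 2 \sqrt{3}$ ($O = \sqrt{4 + 8} = \sqrt{12} = 2 \sqrt{3} \approx 3.4641$)
$L{\left(N,a \right)} = \left(-3 + 2 \sqrt{3}\right)^{2}$ ($L{\left(N,a \right)} = \left(2 \sqrt{3} - 3\right)^{2} = \left(-3 + 2 \sqrt{3}\right)^{2}$)
$5841 \left(-221\right) - L{\left(1718,1985 \right)} = 5841 \left(-221\right) - \left(21 - 12 \sqrt{3}\right) = -1290861 - \left(21 - 12 \sqrt{3}\right) = -1290882 + 12 \sqrt{3}$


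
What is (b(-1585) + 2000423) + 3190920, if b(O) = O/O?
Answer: 5191344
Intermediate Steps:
b(O) = 1
(b(-1585) + 2000423) + 3190920 = (1 + 2000423) + 3190920 = 2000424 + 3190920 = 5191344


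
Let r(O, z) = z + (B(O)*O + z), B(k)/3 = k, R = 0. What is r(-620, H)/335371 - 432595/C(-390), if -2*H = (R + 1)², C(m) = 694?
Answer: -144279497639/232747474 ≈ -619.90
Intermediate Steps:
H = -½ (H = -(0 + 1)²/2 = -½*1² = -½*1 = -½ ≈ -0.50000)
B(k) = 3*k
r(O, z) = 2*z + 3*O² (r(O, z) = z + ((3*O)*O + z) = z + (3*O² + z) = z + (z + 3*O²) = 2*z + 3*O²)
r(-620, H)/335371 - 432595/C(-390) = (2*(-½) + 3*(-620)²)/335371 - 432595/694 = (-1 + 3*384400)*(1/335371) - 432595*1/694 = (-1 + 1153200)*(1/335371) - 432595/694 = 1153199*(1/335371) - 432595/694 = 1153199/335371 - 432595/694 = -144279497639/232747474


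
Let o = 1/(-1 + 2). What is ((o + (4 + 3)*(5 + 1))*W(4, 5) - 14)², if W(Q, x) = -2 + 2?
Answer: 196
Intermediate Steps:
W(Q, x) = 0
o = 1 (o = 1/1 = 1)
((o + (4 + 3)*(5 + 1))*W(4, 5) - 14)² = ((1 + (4 + 3)*(5 + 1))*0 - 14)² = ((1 + 7*6)*0 - 14)² = ((1 + 42)*0 - 14)² = (43*0 - 14)² = (0 - 14)² = (-14)² = 196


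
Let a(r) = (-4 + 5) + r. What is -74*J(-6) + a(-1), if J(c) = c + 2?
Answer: 296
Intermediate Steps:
J(c) = 2 + c
a(r) = 1 + r
-74*J(-6) + a(-1) = -74*(2 - 6) + (1 - 1) = -74*(-4) + 0 = 296 + 0 = 296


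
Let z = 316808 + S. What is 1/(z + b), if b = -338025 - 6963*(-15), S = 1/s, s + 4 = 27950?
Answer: 27946/2325889689 ≈ 1.2015e-5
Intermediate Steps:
s = 27946 (s = -4 + 27950 = 27946)
S = 1/27946 ≈ 3.5783e-5
b = -233580 (b = -338025 - 1*(-104445) = -338025 + 104445 = -233580)
z = 8853516369/27946 (z = 316808 + 1/27946 = 8853516369/27946 ≈ 3.1681e+5)
1/(z + b) = 1/(8853516369/27946 - 233580) = 1/(2325889689/27946) = 27946/2325889689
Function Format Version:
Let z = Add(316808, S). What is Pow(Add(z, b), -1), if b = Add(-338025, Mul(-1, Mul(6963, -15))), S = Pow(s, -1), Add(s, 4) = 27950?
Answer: Rational(27946, 2325889689) ≈ 1.2015e-5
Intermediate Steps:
s = 27946 (s = Add(-4, 27950) = 27946)
S = Rational(1, 27946) (S = Pow(27946, -1) = Rational(1, 27946) ≈ 3.5783e-5)
b = -233580 (b = Add(-338025, Mul(-1, -104445)) = Add(-338025, 104445) = -233580)
z = Rational(8853516369, 27946) (z = Add(316808, Rational(1, 27946)) = Rational(8853516369, 27946) ≈ 3.1681e+5)
Pow(Add(z, b), -1) = Pow(Add(Rational(8853516369, 27946), -233580), -1) = Pow(Rational(2325889689, 27946), -1) = Rational(27946, 2325889689)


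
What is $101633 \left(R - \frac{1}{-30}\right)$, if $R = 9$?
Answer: $\frac{27542543}{30} \approx 9.1809 \cdot 10^{5}$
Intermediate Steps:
$101633 \left(R - \frac{1}{-30}\right) = 101633 \left(9 - \frac{1}{-30}\right) = 101633 \left(9 - - \frac{1}{30}\right) = 101633 \left(9 + \frac{1}{30}\right) = 101633 \cdot \frac{271}{30} = \frac{27542543}{30}$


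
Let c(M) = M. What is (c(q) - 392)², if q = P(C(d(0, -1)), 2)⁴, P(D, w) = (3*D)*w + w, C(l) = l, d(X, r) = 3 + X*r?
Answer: 25474713664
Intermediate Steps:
P(D, w) = w + 3*D*w (P(D, w) = 3*D*w + w = w + 3*D*w)
q = 160000 (q = (2*(1 + 3*(3 + 0*(-1))))⁴ = (2*(1 + 3*(3 + 0)))⁴ = (2*(1 + 3*3))⁴ = (2*(1 + 9))⁴ = (2*10)⁴ = 20⁴ = 160000)
(c(q) - 392)² = (160000 - 392)² = 159608² = 25474713664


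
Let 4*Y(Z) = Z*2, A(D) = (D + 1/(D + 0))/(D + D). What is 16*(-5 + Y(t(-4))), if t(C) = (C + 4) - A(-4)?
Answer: -337/4 ≈ -84.250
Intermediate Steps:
A(D) = (D + 1/D)/(2*D) (A(D) = (D + 1/D)/((2*D)) = (D + 1/D)*(1/(2*D)) = (D + 1/D)/(2*D))
t(C) = 111/32 + C (t(C) = (C + 4) - (1 + (-4)²)/(2*(-4)²) = (4 + C) - (1 + 16)/(2*16) = (4 + C) - 17/(2*16) = (4 + C) - 1*17/32 = (4 + C) - 17/32 = 111/32 + C)
Y(Z) = Z/2 (Y(Z) = (Z*2)/4 = (2*Z)/4 = Z/2)
16*(-5 + Y(t(-4))) = 16*(-5 + (111/32 - 4)/2) = 16*(-5 + (½)*(-17/32)) = 16*(-5 - 17/64) = 16*(-337/64) = -337/4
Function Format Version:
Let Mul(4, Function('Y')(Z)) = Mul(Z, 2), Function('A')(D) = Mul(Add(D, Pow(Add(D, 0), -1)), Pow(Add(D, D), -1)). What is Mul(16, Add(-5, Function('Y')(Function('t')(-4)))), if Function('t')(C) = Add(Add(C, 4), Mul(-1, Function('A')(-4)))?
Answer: Rational(-337, 4) ≈ -84.250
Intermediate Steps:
Function('A')(D) = Mul(Rational(1, 2), Pow(D, -1), Add(D, Pow(D, -1))) (Function('A')(D) = Mul(Add(D, Pow(D, -1)), Pow(Mul(2, D), -1)) = Mul(Add(D, Pow(D, -1)), Mul(Rational(1, 2), Pow(D, -1))) = Mul(Rational(1, 2), Pow(D, -1), Add(D, Pow(D, -1))))
Function('t')(C) = Add(Rational(111, 32), C) (Function('t')(C) = Add(Add(C, 4), Mul(-1, Mul(Rational(1, 2), Pow(-4, -2), Add(1, Pow(-4, 2))))) = Add(Add(4, C), Mul(-1, Mul(Rational(1, 2), Rational(1, 16), Add(1, 16)))) = Add(Add(4, C), Mul(-1, Mul(Rational(1, 2), Rational(1, 16), 17))) = Add(Add(4, C), Mul(-1, Rational(17, 32))) = Add(Add(4, C), Rational(-17, 32)) = Add(Rational(111, 32), C))
Function('Y')(Z) = Mul(Rational(1, 2), Z) (Function('Y')(Z) = Mul(Rational(1, 4), Mul(Z, 2)) = Mul(Rational(1, 4), Mul(2, Z)) = Mul(Rational(1, 2), Z))
Mul(16, Add(-5, Function('Y')(Function('t')(-4)))) = Mul(16, Add(-5, Mul(Rational(1, 2), Add(Rational(111, 32), -4)))) = Mul(16, Add(-5, Mul(Rational(1, 2), Rational(-17, 32)))) = Mul(16, Add(-5, Rational(-17, 64))) = Mul(16, Rational(-337, 64)) = Rational(-337, 4)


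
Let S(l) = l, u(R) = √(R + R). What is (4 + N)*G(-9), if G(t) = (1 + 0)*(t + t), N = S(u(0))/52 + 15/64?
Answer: -2439/32 ≈ -76.219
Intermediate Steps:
u(R) = √2*√R (u(R) = √(2*R) = √2*√R)
N = 15/64 (N = (√2*√0)/52 + 15/64 = (√2*0)*(1/52) + 15*(1/64) = 0*(1/52) + 15/64 = 0 + 15/64 = 15/64 ≈ 0.23438)
G(t) = 2*t (G(t) = 1*(2*t) = 2*t)
(4 + N)*G(-9) = (4 + 15/64)*(2*(-9)) = (271/64)*(-18) = -2439/32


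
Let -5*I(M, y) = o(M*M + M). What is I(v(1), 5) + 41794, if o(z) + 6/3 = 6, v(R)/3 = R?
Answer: 208966/5 ≈ 41793.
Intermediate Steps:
v(R) = 3*R
o(z) = 4 (o(z) = -2 + 6 = 4)
I(M, y) = -⅘ (I(M, y) = -⅕*4 = -⅘)
I(v(1), 5) + 41794 = -⅘ + 41794 = 208966/5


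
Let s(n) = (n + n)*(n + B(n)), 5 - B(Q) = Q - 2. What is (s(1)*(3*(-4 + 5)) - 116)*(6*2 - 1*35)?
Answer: 1702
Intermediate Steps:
B(Q) = 7 - Q (B(Q) = 5 - (Q - 2) = 5 - (-2 + Q) = 5 + (2 - Q) = 7 - Q)
s(n) = 14*n (s(n) = (n + n)*(n + (7 - n)) = (2*n)*7 = 14*n)
(s(1)*(3*(-4 + 5)) - 116)*(6*2 - 1*35) = ((14*1)*(3*(-4 + 5)) - 116)*(6*2 - 1*35) = (14*(3*1) - 116)*(12 - 35) = (14*3 - 116)*(-23) = (42 - 116)*(-23) = -74*(-23) = 1702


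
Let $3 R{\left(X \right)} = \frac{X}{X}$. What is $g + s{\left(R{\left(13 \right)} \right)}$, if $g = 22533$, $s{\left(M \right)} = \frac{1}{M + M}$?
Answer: $\frac{45069}{2} \approx 22535.0$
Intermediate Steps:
$R{\left(X \right)} = \frac{1}{3}$ ($R{\left(X \right)} = \frac{X \frac{1}{X}}{3} = \frac{1}{3} \cdot 1 = \frac{1}{3}$)
$s{\left(M \right)} = \frac{1}{2 M}$
$g + s{\left(R{\left(13 \right)} \right)} = 22533 + \frac{\frac{1}{\frac{1}{3}}}{2} = 22533 + \frac{1}{2} \cdot 3 = 22533 + \frac{3}{2} = \frac{45069}{2}$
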